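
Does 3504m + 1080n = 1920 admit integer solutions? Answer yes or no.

yes

gcd(3504, 1080):
  3504 = 3*1080 + 264
  1080 = 4*264 + 24
  264 = 11*24
so gcd(3504, 1080) = 24.
24 divides 1920, so integer solutions exist.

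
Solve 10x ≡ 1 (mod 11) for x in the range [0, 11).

gcd(11, 10) = 1  (11 = 1*10 + 1, 10 = 10*1).
Back-substituting, 10*(-1) + 11*(1) = 1.
So 10*-1 ≡ 1 (mod 11), and -1 mod 11 = 10.

10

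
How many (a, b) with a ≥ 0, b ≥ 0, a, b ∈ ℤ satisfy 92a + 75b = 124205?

gcd(92, 75) = 1  (92 = 1·75 + 17, 75 = 4·17 + 7, 17 = 2·7 + 3, 7 = 2·3 + 1, 3 = 3·1).
Back-substituting, 92·(-22) + 75·(27) = 1.
Scale by 124205: one solution is (-2732510, 3353535). Reduce a mod 75: (40, 1607).
General: a = 40 + 75t, b = 1607 - 92t.
a ≥ 0 ⇒ t ≥ 0; b ≥ 0 ⇒ t ≤ 17. So t ∈ [0, 17]: 18 solutions.

18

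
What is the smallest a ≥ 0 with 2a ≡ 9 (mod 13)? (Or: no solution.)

11

gcd(13, 2):
  13 = 6*2 + 1
  2 = 2*1
so gcd(13, 2) = 1.
1 divides 9, so solutions exist.
Back-substitute for Bézout coefficients:
  1 = 13 - 6*2
  ... = 2*(-6) + 13*(1)
So 2*(-6) ≡ 1 (mod 13); multiply by 9: a ≡ -54 (mod 13).
Smallest nonnegative: a = -54 mod 13 = 11.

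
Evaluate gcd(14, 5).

1

gcd(14, 5):
  14 = 2*5 + 4
  5 = 1*4 + 1
  4 = 4*1
so gcd(14, 5) = 1.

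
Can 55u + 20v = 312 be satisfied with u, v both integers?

gcd(55, 20) = 5  (55 = 2·20 + 15, 20 = 1·15 + 5, 15 = 3·5).
5 does not divide 312 (remainder 2), so no integer solutions.

no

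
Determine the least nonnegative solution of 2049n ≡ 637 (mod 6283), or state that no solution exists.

4652

gcd(6283, 2049):
  6283 = 3×2049 + 136
  2049 = 15×136 + 9
  136 = 15×9 + 1
  9 = 9×1
so gcd(6283, 2049) = 1.
1 divides 637, so solutions exist.
Back-substitute for Bézout coefficients:
  1 = 136 - 15×9
  ... = 2049×(-693) + 6283×(226)
So 2049×(-693) ≡ 1 (mod 6283); multiply by 637: n ≡ -441441 (mod 6283).
Smallest nonnegative: n = -441441 mod 6283 = 4652.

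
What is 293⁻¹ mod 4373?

gcd(4373, 293):
  4373 = 14·293 + 271
  293 = 1·271 + 22
  271 = 12·22 + 7
  22 = 3·7 + 1
  7 = 7·1
so gcd(4373, 293) = 1.
Back-substitute for Bézout coefficients:
  1 = 22 - 3·7
  ... = 293·(597) + 4373·(-40)
So 293·597 ≡ 1 (mod 4373), and 597 mod 4373 = 597.

597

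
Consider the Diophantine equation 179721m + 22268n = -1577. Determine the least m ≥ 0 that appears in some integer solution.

1171

gcd(179721, 22268) = 19.
19 divides -1577, so solutions exist.
By Bézout, 179721×(-353) + 22268×(2849) = 19.
Scale by -1577/19 = -83: (m₀, n₀) = (29299, -236467).
General solution: m = 29299 + 1172t, n = -236467 - 9459t for integer t.
m ≥ 0: smallest is 29299 mod 1172 = 1171 (at t = -24), with n = -9451.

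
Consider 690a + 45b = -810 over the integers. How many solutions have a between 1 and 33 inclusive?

11

gcd(690, 45):
  690 = 15·45 + 15
  45 = 3·15
so gcd(690, 45) = 15.
Back-substitute for Bézout coefficients:
  15 = 690 - 15·45
  ... = 690·(1) + 45·(-15)
Scale by -54: particular solution (-54, 810); reduce a mod 3: (0, -18).
General solution: a = 0 + 3t, b = -18 - 46t for integer t.
1 ≤ 0 + 3t ≤ 33 gives t ∈ [1, 11], which is 11 values.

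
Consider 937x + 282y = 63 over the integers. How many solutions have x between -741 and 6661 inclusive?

26

gcd(937, 282):
  937 = 3·282 + 91
  282 = 3·91 + 9
  91 = 10·9 + 1
  9 = 9·1
so gcd(937, 282) = 1.
Back-substitute for Bézout coefficients:
  1 = 91 - 10·9
  ... = 937·(31) + 282·(-103)
Scale by 63: particular solution (1953, -6489); reduce x mod 282: (261, -867).
General solution: x = 261 + 282t, y = -867 - 937t for integer t.
-741 ≤ 261 + 282t ≤ 6661 gives t ∈ [-3, 22], which is 26 values.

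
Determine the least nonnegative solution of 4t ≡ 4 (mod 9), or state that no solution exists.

1

gcd(9, 4):
  9 = 2×4 + 1
  4 = 4×1
so gcd(9, 4) = 1.
1 divides 4, so solutions exist.
Back-substitute for Bézout coefficients:
  1 = 9 - 2×4
  ... = 4×(-2) + 9×(1)
So 4×(-2) ≡ 1 (mod 9); multiply by 4: t ≡ -8 (mod 9).
Smallest nonnegative: t = -8 mod 9 = 1.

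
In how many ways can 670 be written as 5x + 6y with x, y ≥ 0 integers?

gcd(6, 5) = 1.
By Bézout, 5×(-1) + 6×(1) = 1.
One solution: (2, 110).
General: x = 2 + 6t, y = 110 - 5t.
x ≥ 0 ⇒ t ≥ 0; y ≥ 0 ⇒ t ≤ 22. So t ∈ [0, 22]: 23 solutions.

23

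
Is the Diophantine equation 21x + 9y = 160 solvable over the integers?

no

gcd(21, 9) = 3  (21 = 2·9 + 3, 9 = 3·3).
3 does not divide 160 (remainder 1), so no integer solutions.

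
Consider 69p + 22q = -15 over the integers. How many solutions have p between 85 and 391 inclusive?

gcd(69, 22) = 1.
By Bézout, 69×(-7) + 22×(22) = 1.
Particular solution: (17, -54).
General solution: p = 17 + 22t, q = -54 - 69t for integer t.
85 ≤ 17 + 22t ≤ 391 gives t ∈ [4, 17], which is 14 values.

14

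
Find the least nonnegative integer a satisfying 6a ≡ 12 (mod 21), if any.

2

gcd(21, 6):
  21 = 3·6 + 3
  6 = 2·3
so gcd(21, 6) = 3.
3 divides 12, so solutions exist.
Back-substitute for Bézout coefficients:
  3 = 21 - 3·6
  ... = 6·(-3) + 21·(1)
So 6·(-3) ≡ 3 (mod 21); multiply by 4: a ≡ -12 (mod 7).
Smallest nonnegative: a = -12 mod 7 = 2.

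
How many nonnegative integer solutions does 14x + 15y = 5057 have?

gcd(15, 14):
  15 = 1*14 + 1
  14 = 14*1
so gcd(15, 14) = 1.
Back-substitute for Bézout coefficients:
  1 = 15 - 1*14
  ... = 14*(-1) + 15*(1)
Scale by 5057: one solution is (-5057, 5057). Reduce x mod 15: (13, 325).
General: x = 13 + 15t, y = 325 - 14t.
x ≥ 0 ⇒ t ≥ 0; y ≥ 0 ⇒ t ≤ 23. So t ∈ [0, 23]: 24 solutions.

24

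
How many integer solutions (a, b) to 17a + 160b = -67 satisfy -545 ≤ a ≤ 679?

8

gcd(160, 17) = 1  (160 = 9*17 + 7, 17 = 2*7 + 3, 7 = 2*3 + 1, 3 = 3*1).
Back-substituting, 17*(-47) + 160*(5) = 1.
Scale by -67: particular solution (3149, -335); reduce a mod 160: (109, -12).
General solution: a = 109 + 160t, b = -12 - 17t for integer t.
-545 ≤ 109 + 160t ≤ 679 gives t ∈ [-4, 3], which is 8 values.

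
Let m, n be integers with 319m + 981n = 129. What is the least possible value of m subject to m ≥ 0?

597

gcd(981, 319) = 1.
1 divides 129, so solutions exist.
By Bézout, 319·(286) + 981·(-93) = 1.
Scale by 129/1 = 129: (m₀, n₀) = (36894, -11997).
General solution: m = 36894 + 981t, n = -11997 - 319t for integer t.
m ≥ 0: smallest is 36894 mod 981 = 597 (at t = -37), with n = -194.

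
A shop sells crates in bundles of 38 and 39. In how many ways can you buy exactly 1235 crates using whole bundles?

Need nonnegative integers with 38j + 39k = 1235.
gcd(38, 39) = 1, and 38·(-1) + 39·(1) = 1.
So (j₀, k₀) = (-1235, 1235); general j = -1235 + 39t, k = 1235 - 38t.
j ≥ 0 ⇒ t ≥ 32; k ≥ 0 ⇒ t ≤ 32. That's 1 value of t.

1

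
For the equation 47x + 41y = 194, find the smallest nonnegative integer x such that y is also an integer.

gcd(47, 41) = 1  (47 = 1×41 + 6, 41 = 6×6 + 5, 6 = 1×5 + 1, 5 = 5×1).
1 divides 194, so solutions exist.
Back-substituting, 47×(7) + 41×(-8) = 1.
Scale by 194/1 = 194: (x₀, y₀) = (1358, -1552).
General solution: x = 1358 + 41t, y = -1552 - 47t for integer t.
x ≥ 0: smallest is 1358 mod 41 = 5 (at t = -33), with y = -1.

5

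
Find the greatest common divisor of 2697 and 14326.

29

gcd(14326, 2697):
  14326 = 5·2697 + 841
  2697 = 3·841 + 174
  841 = 4·174 + 145
  174 = 1·145 + 29
  145 = 5·29
so gcd(14326, 2697) = 29.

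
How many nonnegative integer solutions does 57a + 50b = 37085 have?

13

gcd(57, 50) = 1  (57 = 1·50 + 7, 50 = 7·7 + 1, 7 = 7·1).
Back-substituting, 57·(-7) + 50·(8) = 1.
Scale by 37085: one solution is (-259595, 296680). Reduce a mod 50: (5, 736).
General: a = 5 + 50t, b = 736 - 57t.
a ≥ 0 ⇒ t ≥ 0; b ≥ 0 ⇒ t ≤ 12. So t ∈ [0, 12]: 13 solutions.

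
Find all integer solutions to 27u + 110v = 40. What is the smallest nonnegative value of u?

30

gcd(110, 27):
  110 = 4·27 + 2
  27 = 13·2 + 1
  2 = 2·1
so gcd(110, 27) = 1.
1 divides 40, so solutions exist.
Back-substitute for Bézout coefficients:
  1 = 27 - 13·2
  ... = 27·(53) + 110·(-13)
Scale by 40/1 = 40: (u₀, v₀) = (2120, -520).
General solution: u = 2120 + 110t, v = -520 - 27t for integer t.
u ≥ 0: smallest is 2120 mod 110 = 30 (at t = -19), with v = -7.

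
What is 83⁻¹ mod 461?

50

gcd(461, 83):
  461 = 5*83 + 46
  83 = 1*46 + 37
  46 = 1*37 + 9
  37 = 4*9 + 1
  9 = 9*1
so gcd(461, 83) = 1.
Back-substitute for Bézout coefficients:
  1 = 37 - 4*9
  ... = 83*(50) + 461*(-9)
So 83*50 ≡ 1 (mod 461), and 50 mod 461 = 50.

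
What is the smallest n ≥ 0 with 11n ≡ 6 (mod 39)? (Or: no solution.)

36

gcd(39, 11) = 1  (39 = 3*11 + 6, 11 = 1*6 + 5, 6 = 1*5 + 1, 5 = 5*1).
1 divides 6, so solutions exist.
Back-substituting, 11*(-7) + 39*(2) = 1.
So 11*(-7) ≡ 1 (mod 39); multiply by 6: n ≡ -42 (mod 39).
Smallest nonnegative: n = -42 mod 39 = 36.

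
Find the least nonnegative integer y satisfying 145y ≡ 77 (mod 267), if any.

146

gcd(267, 145) = 1.
1 divides 77, so solutions exist.
By Bézout, 145·(-116) + 267·(63) = 1.
So 145·(-116) ≡ 1 (mod 267); multiply by 77: y ≡ -8932 (mod 267).
Smallest nonnegative: y = -8932 mod 267 = 146.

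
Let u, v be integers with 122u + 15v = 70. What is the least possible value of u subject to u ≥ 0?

gcd(122, 15) = 1.
1 divides 70, so solutions exist.
By Bézout, 122·(-7) + 15·(57) = 1.
Scale by 70/1 = 70: (u₀, v₀) = (-490, 3990).
General solution: u = -490 + 15t, v = 3990 - 122t for integer t.
u ≥ 0: smallest is -490 mod 15 = 5 (at t = 33), with v = -36.

5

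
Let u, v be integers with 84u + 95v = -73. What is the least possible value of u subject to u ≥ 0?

gcd(95, 84):
  95 = 1*84 + 11
  84 = 7*11 + 7
  11 = 1*7 + 4
  7 = 1*4 + 3
  4 = 1*3 + 1
  3 = 3*1
so gcd(95, 84) = 1.
1 divides -73, so solutions exist.
Back-substitute for Bézout coefficients:
  1 = 4 - 1*3
  ... = 84*(-26) + 95*(23)
Scale by -73/1 = -73: (u₀, v₀) = (1898, -1679).
General solution: u = 1898 + 95t, v = -1679 - 84t for integer t.
u ≥ 0: smallest is 1898 mod 95 = 93 (at t = -19), with v = -83.

93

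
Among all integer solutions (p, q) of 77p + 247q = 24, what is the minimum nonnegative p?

119

gcd(247, 77) = 1.
1 divides 24, so solutions exist.
By Bézout, 77·(77) + 247·(-24) = 1.
Scale by 24/1 = 24: (p₀, q₀) = (1848, -576).
General solution: p = 1848 + 247t, q = -576 - 77t for integer t.
p ≥ 0: smallest is 1848 mod 247 = 119 (at t = -7), with q = -37.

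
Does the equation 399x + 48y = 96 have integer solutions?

yes

gcd(399, 48) = 3.
3 divides 96, so integer solutions exist.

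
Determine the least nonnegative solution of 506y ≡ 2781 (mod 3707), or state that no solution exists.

gcd(3707, 506) = 11.
11 does not divide 2781, so the congruence has no solution.

no solution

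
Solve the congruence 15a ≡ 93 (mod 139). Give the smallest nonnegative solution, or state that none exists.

34

gcd(139, 15) = 1.
1 divides 93, so solutions exist.
By Bézout, 15·(-37) + 139·(4) = 1.
So 15·(-37) ≡ 1 (mod 139); multiply by 93: a ≡ -3441 (mod 139).
Smallest nonnegative: a = -3441 mod 139 = 34.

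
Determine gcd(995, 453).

1

gcd(995, 453) = 1  (995 = 2*453 + 89, 453 = 5*89 + 8, 89 = 11*8 + 1, 8 = 8*1).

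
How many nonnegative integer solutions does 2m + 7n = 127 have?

gcd(7, 2) = 1  (7 = 3*2 + 1, 2 = 2*1).
Back-substituting, 2*(-3) + 7*(1) = 1.
Scale by 127: one solution is (-381, 127). Reduce m mod 7: (4, 17).
General: m = 4 + 7t, n = 17 - 2t.
m ≥ 0 ⇒ t ≥ 0; n ≥ 0 ⇒ t ≤ 8. So t ∈ [0, 8]: 9 solutions.

9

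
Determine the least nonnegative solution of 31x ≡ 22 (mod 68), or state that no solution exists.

gcd(68, 31) = 1.
1 divides 22, so solutions exist.
By Bézout, 31×(11) + 68×(-5) = 1.
So 31×(11) ≡ 1 (mod 68); multiply by 22: x ≡ 242 (mod 68).
Smallest nonnegative: x = 242 mod 68 = 38.

38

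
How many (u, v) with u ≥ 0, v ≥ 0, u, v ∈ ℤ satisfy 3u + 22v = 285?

5

gcd(22, 3) = 1.
By Bézout, 3*(-7) + 22*(1) = 1.
One solution: (7, 12).
General: u = 7 + 22t, v = 12 - 3t.
u ≥ 0 ⇒ t ≥ 0; v ≥ 0 ⇒ t ≤ 4. So t ∈ [0, 4]: 5 solutions.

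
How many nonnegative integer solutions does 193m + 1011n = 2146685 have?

gcd(1011, 193) = 1.
By Bézout, 193×(-110) + 1011×(21) = 1.
One solution: (887, 1954).
General: m = 887 + 1011t, n = 1954 - 193t.
m ≥ 0 ⇒ t ≥ 0; n ≥ 0 ⇒ t ≤ 10. So t ∈ [0, 10]: 11 solutions.

11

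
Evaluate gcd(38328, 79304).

gcd(79304, 38328) = 8  (79304 = 2·38328 + 2648, 38328 = 14·2648 + 1256, 2648 = 2·1256 + 136, 1256 = 9·136 + 32, 136 = 4·32 + 8, 32 = 4·8).

8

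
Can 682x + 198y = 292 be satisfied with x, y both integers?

no

gcd(682, 198) = 22  (682 = 3·198 + 88, 198 = 2·88 + 22, 88 = 4·22).
22 does not divide 292 (remainder 6), so no integer solutions.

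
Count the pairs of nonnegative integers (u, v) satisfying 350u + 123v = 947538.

gcd(350, 123) = 1  (350 = 2·123 + 104, 123 = 1·104 + 19, 104 = 5·19 + 9, 19 = 2·9 + 1, 9 = 9·1).
Back-substituting, 350·(-13) + 123·(37) = 1.
Scale by 947538: one solution is (-12317994, 35058906). Reduce u mod 123: (87, 7456).
General: u = 87 + 123t, v = 7456 - 350t.
u ≥ 0 ⇒ t ≥ 0; v ≥ 0 ⇒ t ≤ 21. So t ∈ [0, 21]: 22 solutions.

22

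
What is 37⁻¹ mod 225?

73

gcd(225, 37) = 1  (225 = 6*37 + 3, 37 = 12*3 + 1, 3 = 3*1).
Back-substituting, 37*(73) + 225*(-12) = 1.
So 37*73 ≡ 1 (mod 225), and 73 mod 225 = 73.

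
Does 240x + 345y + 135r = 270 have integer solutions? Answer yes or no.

yes

gcd(345, 240) = 15  (345 = 1×240 + 105, 240 = 2×105 + 30, 105 = 3×30 + 15, 30 = 2×15).
gcd(15, 135) = 15.
15 divides 270, so integer solutions exist.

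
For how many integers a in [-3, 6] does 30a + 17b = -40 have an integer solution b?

0

gcd(30, 17):
  30 = 1×17 + 13
  17 = 1×13 + 4
  13 = 3×4 + 1
  4 = 4×1
so gcd(30, 17) = 1.
Back-substitute for Bézout coefficients:
  1 = 13 - 3×4
  ... = 30×(4) + 17×(-7)
Scale by -40: particular solution (-160, 280); reduce a mod 17: (10, -20).
General solution: a = 10 + 17t, b = -20 - 30t for integer t.
-3 ≤ 10 + 17t ≤ 6 gives t ∈ [0, -1], which is 0 values.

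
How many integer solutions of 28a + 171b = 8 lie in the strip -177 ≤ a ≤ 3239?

gcd(171, 28) = 1.
By Bézout, 28×(55) + 171×(-9) = 1.
Particular solution: (98, -16).
General solution: a = 98 + 171t, b = -16 - 28t for integer t.
-177 ≤ 98 + 171t ≤ 3239 gives t ∈ [-1, 18], which is 20 values.

20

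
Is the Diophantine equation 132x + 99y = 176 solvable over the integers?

gcd(132, 99) = 33  (132 = 1*99 + 33, 99 = 3*33).
33 does not divide 176 (remainder 11), so no integer solutions.

no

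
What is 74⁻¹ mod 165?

29

gcd(165, 74):
  165 = 2×74 + 17
  74 = 4×17 + 6
  17 = 2×6 + 5
  6 = 1×5 + 1
  5 = 5×1
so gcd(165, 74) = 1.
Back-substitute for Bézout coefficients:
  1 = 6 - 1×5
  ... = 74×(29) + 165×(-13)
So 74×29 ≡ 1 (mod 165), and 29 mod 165 = 29.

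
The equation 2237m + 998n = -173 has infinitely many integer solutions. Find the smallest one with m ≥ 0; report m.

989

gcd(2237, 998):
  2237 = 2*998 + 241
  998 = 4*241 + 34
  241 = 7*34 + 3
  34 = 11*3 + 1
  3 = 3*1
so gcd(2237, 998) = 1.
1 divides -173, so solutions exist.
Back-substitute for Bézout coefficients:
  1 = 34 - 11*3
  ... = 2237*(-323) + 998*(724)
Scale by -173/1 = -173: (m₀, n₀) = (55879, -125252).
General solution: m = 55879 + 998t, n = -125252 - 2237t for integer t.
m ≥ 0: smallest is 55879 mod 998 = 989 (at t = -55), with n = -2217.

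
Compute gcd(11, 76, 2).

gcd(76, 11):
  76 = 6*11 + 10
  11 = 1*10 + 1
  10 = 10*1
so gcd(76, 11) = 1.
gcd(1, 2) = 1.

1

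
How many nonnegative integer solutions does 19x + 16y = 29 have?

gcd(19, 16):
  19 = 1*16 + 3
  16 = 5*3 + 1
  3 = 3*1
so gcd(19, 16) = 1.
Back-substitute for Bézout coefficients:
  1 = 16 - 5*3
  ... = 19*(-5) + 16*(6)
Scale by 29: one solution is (-145, 174). Reduce x mod 16: (15, -16).
General: x = 15 + 16t, y = -16 - 19t.
x ≥ 0 ⇒ t ≥ 0; y ≥ 0 ⇒ t ≤ -1. So t ∈ [0, -1]: 0 solutions.

0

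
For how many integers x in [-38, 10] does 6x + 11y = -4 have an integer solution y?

gcd(11, 6) = 1.
By Bézout, 6×(2) + 11×(-1) = 1.
Particular solution: (3, -2).
General solution: x = 3 + 11t, y = -2 - 6t for integer t.
-38 ≤ 3 + 11t ≤ 10 gives t ∈ [-3, 0], which is 4 values.

4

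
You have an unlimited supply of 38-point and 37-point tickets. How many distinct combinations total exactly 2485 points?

2

Need nonnegative integers with 38j + 37k = 2485.
gcd(38, 37) = 1, and 38·(1) + 37·(-1) = 1.
So (j₀, k₀) = (2485, -2485); general j = 2485 + 37t, k = -2485 - 38t.
j ≥ 0 ⇒ t ≥ -67; k ≥ 0 ⇒ t ≤ -66. That's 2 values of t.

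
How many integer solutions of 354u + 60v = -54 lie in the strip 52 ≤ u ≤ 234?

gcd(354, 60) = 6  (354 = 5×60 + 54, 60 = 1×54 + 6, 54 = 9×6).
Back-substituting, 354×(-1) + 60×(6) = 6.
Scale by -9: particular solution (9, -54); reduce u mod 10: (9, -54).
General solution: u = 9 + 10t, v = -54 - 59t for integer t.
52 ≤ 9 + 10t ≤ 234 gives t ∈ [5, 22], which is 18 values.

18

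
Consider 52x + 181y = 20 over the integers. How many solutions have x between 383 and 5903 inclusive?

gcd(181, 52) = 1.
By Bézout, 52*(-87) + 181*(25) = 1.
Particular solution: (70, -20).
General solution: x = 70 + 181t, y = -20 - 52t for integer t.
383 ≤ 70 + 181t ≤ 5903 gives t ∈ [2, 32], which is 31 values.

31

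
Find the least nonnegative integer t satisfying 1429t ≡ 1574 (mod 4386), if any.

1370

gcd(4386, 1429):
  4386 = 3*1429 + 99
  1429 = 14*99 + 43
  99 = 2*43 + 13
  43 = 3*13 + 4
  13 = 3*4 + 1
  4 = 4*1
so gcd(4386, 1429) = 1.
1 divides 1574, so solutions exist.
Back-substitute for Bézout coefficients:
  1 = 13 - 3*4
  ... = 1429*(-1019) + 4386*(332)
So 1429*(-1019) ≡ 1 (mod 4386); multiply by 1574: t ≡ -1603906 (mod 4386).
Smallest nonnegative: t = -1603906 mod 4386 = 1370.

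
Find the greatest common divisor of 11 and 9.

gcd(11, 9):
  11 = 1·9 + 2
  9 = 4·2 + 1
  2 = 2·1
so gcd(11, 9) = 1.

1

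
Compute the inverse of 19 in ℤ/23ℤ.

17

gcd(23, 19) = 1.
By Bézout, 19*(-6) + 23*(5) = 1.
So 19*-6 ≡ 1 (mod 23), and -6 mod 23 = 17.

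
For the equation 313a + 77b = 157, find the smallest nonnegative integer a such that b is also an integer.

16

gcd(313, 77):
  313 = 4*77 + 5
  77 = 15*5 + 2
  5 = 2*2 + 1
  2 = 2*1
so gcd(313, 77) = 1.
1 divides 157, so solutions exist.
Back-substitute for Bézout coefficients:
  1 = 5 - 2*2
  ... = 313*(31) + 77*(-126)
Scale by 157/1 = 157: (a₀, b₀) = (4867, -19782).
General solution: a = 4867 + 77t, b = -19782 - 313t for integer t.
a ≥ 0: smallest is 4867 mod 77 = 16 (at t = -63), with b = -63.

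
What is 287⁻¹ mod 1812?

1067

gcd(1812, 287):
  1812 = 6*287 + 90
  287 = 3*90 + 17
  90 = 5*17 + 5
  17 = 3*5 + 2
  5 = 2*2 + 1
  2 = 2*1
so gcd(1812, 287) = 1.
Back-substitute for Bézout coefficients:
  1 = 5 - 2*2
  ... = 287*(-745) + 1812*(118)
So 287*-745 ≡ 1 (mod 1812), and -745 mod 1812 = 1067.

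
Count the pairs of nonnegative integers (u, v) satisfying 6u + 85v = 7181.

14

gcd(85, 6):
  85 = 14*6 + 1
  6 = 6*1
so gcd(85, 6) = 1.
Back-substitute for Bézout coefficients:
  1 = 85 - 14*6
  ... = 6*(-14) + 85*(1)
Scale by 7181: one solution is (-100534, 7181). Reduce u mod 85: (21, 83).
General: u = 21 + 85t, v = 83 - 6t.
u ≥ 0 ⇒ t ≥ 0; v ≥ 0 ⇒ t ≤ 13. So t ∈ [0, 13]: 14 solutions.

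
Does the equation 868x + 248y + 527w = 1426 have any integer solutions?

yes

gcd(868, 248):
  868 = 3·248 + 124
  248 = 2·124
so gcd(868, 248) = 124.
gcd(124, 527) = 31.
31 divides 1426, so integer solutions exist.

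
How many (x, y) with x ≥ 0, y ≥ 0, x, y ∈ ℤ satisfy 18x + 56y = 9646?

19

gcd(56, 18) = 2.
By Bézout, 18·(-3) + 56·(1) = 2.
One solution: (7, 170).
General: x = 7 + 28t, y = 170 - 9t.
x ≥ 0 ⇒ t ≥ 0; y ≥ 0 ⇒ t ≤ 18. So t ∈ [0, 18]: 19 solutions.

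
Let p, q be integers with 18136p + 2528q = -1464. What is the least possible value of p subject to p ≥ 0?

gcd(18136, 2528) = 8  (18136 = 7·2528 + 440, 2528 = 5·440 + 328, 440 = 1·328 + 112, 328 = 2·112 + 104, 112 = 1·104 + 8, 104 = 13·8).
8 divides -1464, so solutions exist.
Back-substituting, 18136·(23) + 2528·(-165) = 8.
Scale by -1464/8 = -183: (p₀, q₀) = (-4209, 30195).
General solution: p = -4209 + 316t, q = 30195 - 2267t for integer t.
p ≥ 0: smallest is -4209 mod 316 = 215 (at t = 14), with q = -1543.

215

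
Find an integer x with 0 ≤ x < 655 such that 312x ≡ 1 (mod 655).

gcd(655, 312) = 1  (655 = 2×312 + 31, 312 = 10×31 + 2, 31 = 15×2 + 1, 2 = 2×1).
Back-substituting, 312×(-317) + 655×(151) = 1.
So 312×-317 ≡ 1 (mod 655), and -317 mod 655 = 338.

338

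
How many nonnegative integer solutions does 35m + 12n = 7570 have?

gcd(35, 12) = 1.
By Bézout, 35×(-1) + 12×(3) = 1.
One solution: (2, 625).
General: m = 2 + 12t, n = 625 - 35t.
m ≥ 0 ⇒ t ≥ 0; n ≥ 0 ⇒ t ≤ 17. So t ∈ [0, 17]: 18 solutions.

18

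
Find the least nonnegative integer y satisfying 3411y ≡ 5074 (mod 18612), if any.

gcd(18612, 3411) = 9.
9 does not divide 5074, so the congruence has no solution.

no solution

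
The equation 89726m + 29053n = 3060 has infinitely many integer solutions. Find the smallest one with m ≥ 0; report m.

gcd(89726, 29053) = 17.
17 divides 3060, so solutions exist.
By Bézout, 89726*(249) + 29053*(-769) = 17.
Scale by 3060/17 = 180: (m₀, n₀) = (44820, -138420).
General solution: m = 44820 + 1709t, n = -138420 - 5278t for integer t.
m ≥ 0: smallest is 44820 mod 1709 = 386 (at t = -26), with n = -1192.

386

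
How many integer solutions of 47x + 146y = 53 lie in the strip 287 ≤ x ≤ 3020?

gcd(146, 47):
  146 = 3·47 + 5
  47 = 9·5 + 2
  5 = 2·2 + 1
  2 = 2·1
so gcd(146, 47) = 1.
Back-substitute for Bézout coefficients:
  1 = 5 - 2·2
  ... = 47·(-59) + 146·(19)
Scale by 53: particular solution (-3127, 1007); reduce x mod 146: (85, -27).
General solution: x = 85 + 146t, y = -27 - 47t for integer t.
287 ≤ 85 + 146t ≤ 3020 gives t ∈ [2, 20], which is 19 values.

19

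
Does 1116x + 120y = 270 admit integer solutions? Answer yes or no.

gcd(1116, 120) = 12  (1116 = 9×120 + 36, 120 = 3×36 + 12, 36 = 3×12).
12 does not divide 270 (remainder 6), so no integer solutions.

no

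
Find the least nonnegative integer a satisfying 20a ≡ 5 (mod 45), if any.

7

gcd(45, 20) = 5  (45 = 2*20 + 5, 20 = 4*5).
5 divides 5, so solutions exist.
Back-substituting, 20*(-2) + 45*(1) = 5.
So 20*(-2) ≡ 5 (mod 45); multiply by 1: a ≡ -2 (mod 9).
Smallest nonnegative: a = -2 mod 9 = 7.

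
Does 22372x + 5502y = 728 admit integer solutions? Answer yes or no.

gcd(22372, 5502) = 14.
14 divides 728, so integer solutions exist.

yes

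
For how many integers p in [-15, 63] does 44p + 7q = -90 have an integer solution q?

gcd(44, 7):
  44 = 6×7 + 2
  7 = 3×2 + 1
  2 = 2×1
so gcd(44, 7) = 1.
Back-substitute for Bézout coefficients:
  1 = 7 - 3×2
  ... = 44×(-3) + 7×(19)
Scale by -90: particular solution (270, -1710); reduce p mod 7: (4, -38).
General solution: p = 4 + 7t, q = -38 - 44t for integer t.
-15 ≤ 4 + 7t ≤ 63 gives t ∈ [-2, 8], which is 11 values.

11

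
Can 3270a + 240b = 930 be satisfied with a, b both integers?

gcd(3270, 240) = 30  (3270 = 13×240 + 150, 240 = 1×150 + 90, 150 = 1×90 + 60, 90 = 1×60 + 30, 60 = 2×30).
30 divides 930, so integer solutions exist.

yes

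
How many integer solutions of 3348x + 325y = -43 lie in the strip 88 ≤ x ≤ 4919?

15

gcd(3348, 325) = 1.
By Bézout, 3348·(-63) + 325·(649) = 1.
Particular solution: (109, -1123).
General solution: x = 109 + 325t, y = -1123 - 3348t for integer t.
88 ≤ 109 + 325t ≤ 4919 gives t ∈ [0, 14], which is 15 values.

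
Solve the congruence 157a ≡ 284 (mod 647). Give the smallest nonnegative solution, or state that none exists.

gcd(647, 157):
  647 = 4·157 + 19
  157 = 8·19 + 5
  19 = 3·5 + 4
  5 = 1·4 + 1
  4 = 4·1
so gcd(647, 157) = 1.
1 divides 284, so solutions exist.
Back-substitute for Bézout coefficients:
  1 = 5 - 1·4
  ... = 157·(136) + 647·(-33)
So 157·(136) ≡ 1 (mod 647); multiply by 284: a ≡ 38624 (mod 647).
Smallest nonnegative: a = 38624 mod 647 = 451.

451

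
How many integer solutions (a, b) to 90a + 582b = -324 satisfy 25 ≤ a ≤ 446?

gcd(582, 90) = 6  (582 = 6*90 + 42, 90 = 2*42 + 6, 42 = 7*6).
Back-substituting, 90*(13) + 582*(-2) = 6.
Scale by -54: particular solution (-702, 108); reduce a mod 97: (74, -12).
General solution: a = 74 + 97t, b = -12 - 15t for integer t.
25 ≤ 74 + 97t ≤ 446 gives t ∈ [0, 3], which is 4 values.

4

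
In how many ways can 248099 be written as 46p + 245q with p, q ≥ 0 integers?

22

gcd(245, 46) = 1  (245 = 5·46 + 15, 46 = 3·15 + 1, 15 = 15·1).
Back-substituting, 46·(16) + 245·(-3) = 1.
Scale by 248099: one solution is (3969584, -744297). Reduce p mod 245: (94, 995).
General: p = 94 + 245t, q = 995 - 46t.
p ≥ 0 ⇒ t ≥ 0; q ≥ 0 ⇒ t ≤ 21. So t ∈ [0, 21]: 22 solutions.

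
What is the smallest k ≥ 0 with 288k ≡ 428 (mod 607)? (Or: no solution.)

364

gcd(607, 288) = 1  (607 = 2·288 + 31, 288 = 9·31 + 9, 31 = 3·9 + 4, 9 = 2·4 + 1, 4 = 4·1).
1 divides 428, so solutions exist.
Back-substituting, 288·(137) + 607·(-65) = 1.
So 288·(137) ≡ 1 (mod 607); multiply by 428: k ≡ 58636 (mod 607).
Smallest nonnegative: k = 58636 mod 607 = 364.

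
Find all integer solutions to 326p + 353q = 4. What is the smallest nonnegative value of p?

gcd(353, 326) = 1.
1 divides 4, so solutions exist.
By Bézout, 326*(-170) + 353*(157) = 1.
Scale by 4/1 = 4: (p₀, q₀) = (-680, 628).
General solution: p = -680 + 353t, q = 628 - 326t for integer t.
p ≥ 0: smallest is -680 mod 353 = 26 (at t = 2), with q = -24.

26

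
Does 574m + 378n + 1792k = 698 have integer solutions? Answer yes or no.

no

gcd(574, 378) = 14.
gcd(14, 1792) = 14.
14 does not divide 698 (remainder 12), so no integer solutions.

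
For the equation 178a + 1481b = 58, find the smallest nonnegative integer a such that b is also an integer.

gcd(1481, 178) = 1  (1481 = 8×178 + 57, 178 = 3×57 + 7, 57 = 8×7 + 1, 7 = 7×1).
1 divides 58, so solutions exist.
Back-substituting, 178×(-208) + 1481×(25) = 1.
Scale by 58/1 = 58: (a₀, b₀) = (-12064, 1450).
General solution: a = -12064 + 1481t, b = 1450 - 178t for integer t.
a ≥ 0: smallest is -12064 mod 1481 = 1265 (at t = 9), with b = -152.

1265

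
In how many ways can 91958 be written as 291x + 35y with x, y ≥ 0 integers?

gcd(291, 35) = 1.
By Bézout, 291*(16) + 35*(-133) = 1.
One solution: (33, 2353).
General: x = 33 + 35t, y = 2353 - 291t.
x ≥ 0 ⇒ t ≥ 0; y ≥ 0 ⇒ t ≤ 8. So t ∈ [0, 8]: 9 solutions.

9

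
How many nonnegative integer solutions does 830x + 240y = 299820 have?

15

gcd(830, 240):
  830 = 3×240 + 110
  240 = 2×110 + 20
  110 = 5×20 + 10
  20 = 2×10
so gcd(830, 240) = 10.
Back-substitute for Bézout coefficients:
  10 = 110 - 5×20
  ... = 830×(11) + 240×(-38)
Scale by 29982: one solution is (329802, -1139316). Reduce x mod 24: (18, 1187).
General: x = 18 + 24t, y = 1187 - 83t.
x ≥ 0 ⇒ t ≥ 0; y ≥ 0 ⇒ t ≤ 14. So t ∈ [0, 14]: 15 solutions.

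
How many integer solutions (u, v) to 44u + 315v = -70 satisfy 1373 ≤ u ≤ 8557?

22

gcd(315, 44):
  315 = 7×44 + 7
  44 = 6×7 + 2
  7 = 3×2 + 1
  2 = 2×1
so gcd(315, 44) = 1.
Back-substitute for Bézout coefficients:
  1 = 7 - 3×2
  ... = 44×(-136) + 315×(19)
Scale by -70: particular solution (9520, -1330); reduce u mod 315: (70, -10).
General solution: u = 70 + 315t, v = -10 - 44t for integer t.
1373 ≤ 70 + 315t ≤ 8557 gives t ∈ [5, 26], which is 22 values.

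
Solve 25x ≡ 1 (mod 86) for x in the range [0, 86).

31

gcd(86, 25) = 1.
By Bézout, 25×(31) + 86×(-9) = 1.
So 25×31 ≡ 1 (mod 86), and 31 mod 86 = 31.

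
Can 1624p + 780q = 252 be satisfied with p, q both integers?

yes

gcd(1624, 780):
  1624 = 2·780 + 64
  780 = 12·64 + 12
  64 = 5·12 + 4
  12 = 3·4
so gcd(1624, 780) = 4.
4 divides 252, so integer solutions exist.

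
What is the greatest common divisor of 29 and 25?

1

gcd(29, 25):
  29 = 1*25 + 4
  25 = 6*4 + 1
  4 = 4*1
so gcd(29, 25) = 1.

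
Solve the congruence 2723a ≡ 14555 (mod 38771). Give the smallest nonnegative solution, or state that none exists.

gcd(38771, 2723):
  38771 = 14×2723 + 649
  2723 = 4×649 + 127
  649 = 5×127 + 14
  127 = 9×14 + 1
  14 = 14×1
so gcd(38771, 2723) = 1.
1 divides 14555, so solutions exist.
Back-substitute for Bézout coefficients:
  1 = 127 - 9×14
  ... = 2723×(2748) + 38771×(-193)
So 2723×(2748) ≡ 1 (mod 38771); multiply by 14555: a ≡ 39997140 (mod 38771).
Smallest nonnegative: a = 39997140 mod 38771 = 24239.

24239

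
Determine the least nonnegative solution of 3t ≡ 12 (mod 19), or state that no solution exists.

gcd(19, 3) = 1.
1 divides 12, so solutions exist.
By Bézout, 3×(-6) + 19×(1) = 1.
So 3×(-6) ≡ 1 (mod 19); multiply by 12: t ≡ -72 (mod 19).
Smallest nonnegative: t = -72 mod 19 = 4.

4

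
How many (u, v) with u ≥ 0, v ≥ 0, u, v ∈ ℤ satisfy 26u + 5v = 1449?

11

gcd(26, 5):
  26 = 5·5 + 1
  5 = 5·1
so gcd(26, 5) = 1.
Back-substitute for Bézout coefficients:
  1 = 26 - 5·5
  ... = 26·(1) + 5·(-5)
Scale by 1449: one solution is (1449, -7245). Reduce u mod 5: (4, 269).
General: u = 4 + 5t, v = 269 - 26t.
u ≥ 0 ⇒ t ≥ 0; v ≥ 0 ⇒ t ≤ 10. So t ∈ [0, 10]: 11 solutions.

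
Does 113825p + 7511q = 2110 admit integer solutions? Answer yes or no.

no

gcd(113825, 7511) = 29  (113825 = 15×7511 + 1160, 7511 = 6×1160 + 551, 1160 = 2×551 + 58, 551 = 9×58 + 29, 58 = 2×29).
29 does not divide 2110 (remainder 22), so no integer solutions.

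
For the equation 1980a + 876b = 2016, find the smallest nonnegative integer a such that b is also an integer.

gcd(1980, 876):
  1980 = 2·876 + 228
  876 = 3·228 + 192
  228 = 1·192 + 36
  192 = 5·36 + 12
  36 = 3·12
so gcd(1980, 876) = 12.
12 divides 2016, so solutions exist.
Back-substitute for Bézout coefficients:
  12 = 192 - 5·36
  ... = 1980·(-23) + 876·(52)
Scale by 2016/12 = 168: (a₀, b₀) = (-3864, 8736).
General solution: a = -3864 + 73t, b = 8736 - 165t for integer t.
a ≥ 0: smallest is -3864 mod 73 = 5 (at t = 53), with b = -9.

5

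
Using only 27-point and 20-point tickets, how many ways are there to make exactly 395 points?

1

Need nonnegative integers with 27j + 20k = 395.
gcd(27, 20) = 1, and 27·(3) + 20·(-4) = 1.
So (j₀, k₀) = (1185, -1580); general j = 1185 + 20t, k = -1580 - 27t.
j ≥ 0 ⇒ t ≥ -59; k ≥ 0 ⇒ t ≤ -59. That's 1 value of t.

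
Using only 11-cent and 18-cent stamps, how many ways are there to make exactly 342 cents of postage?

Need nonnegative integers with 11j + 18k = 342.
gcd(11, 18) = 1, and 11·(5) + 18·(-3) = 1.
So (j₀, k₀) = (1710, -1026); general j = 1710 + 18t, k = -1026 - 11t.
j ≥ 0 ⇒ t ≥ -95; k ≥ 0 ⇒ t ≤ -94. That's 2 values of t.

2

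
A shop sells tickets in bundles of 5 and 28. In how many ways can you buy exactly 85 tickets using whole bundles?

Need nonnegative integers with 5j + 28k = 85.
gcd(5, 28) = 1, and 5·(-11) + 28·(2) = 1.
So (j₀, k₀) = (-935, 170); general j = -935 + 28t, k = 170 - 5t.
j ≥ 0 ⇒ t ≥ 34; k ≥ 0 ⇒ t ≤ 34. That's 1 value of t.

1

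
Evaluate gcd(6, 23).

1

gcd(23, 6):
  23 = 3×6 + 5
  6 = 1×5 + 1
  5 = 5×1
so gcd(23, 6) = 1.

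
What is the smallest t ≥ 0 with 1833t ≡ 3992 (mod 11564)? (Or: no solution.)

2532

gcd(11564, 1833) = 1.
1 divides 3992, so solutions exist.
By Bézout, 1833*(-2227) + 11564*(353) = 1.
So 1833*(-2227) ≡ 1 (mod 11564); multiply by 3992: t ≡ -8890184 (mod 11564).
Smallest nonnegative: t = -8890184 mod 11564 = 2532.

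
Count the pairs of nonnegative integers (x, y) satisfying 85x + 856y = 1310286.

18

gcd(856, 85) = 1.
By Bézout, 85·(141) + 856·(-14) = 1.
One solution: (702, 1461).
General: x = 702 + 856t, y = 1461 - 85t.
x ≥ 0 ⇒ t ≥ 0; y ≥ 0 ⇒ t ≤ 17. So t ∈ [0, 17]: 18 solutions.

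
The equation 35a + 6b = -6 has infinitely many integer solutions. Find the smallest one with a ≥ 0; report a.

gcd(35, 6) = 1.
1 divides -6, so solutions exist.
By Bézout, 35*(-1) + 6*(6) = 1.
Scale by -6/1 = -6: (a₀, b₀) = (6, -36).
General solution: a = 6 + 6t, b = -36 - 35t for integer t.
a ≥ 0: smallest is 6 mod 6 = 0 (at t = -1), with b = -1.

0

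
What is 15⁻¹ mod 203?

gcd(203, 15) = 1  (203 = 13·15 + 8, 15 = 1·8 + 7, 8 = 1·7 + 1, 7 = 7·1).
Back-substituting, 15·(-27) + 203·(2) = 1.
So 15·-27 ≡ 1 (mod 203), and -27 mod 203 = 176.

176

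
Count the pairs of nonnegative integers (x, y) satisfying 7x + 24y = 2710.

gcd(24, 7) = 1  (24 = 3×7 + 3, 7 = 2×3 + 1, 3 = 3×1).
Back-substituting, 7×(7) + 24×(-2) = 1.
Scale by 2710: one solution is (18970, -5420). Reduce x mod 24: (10, 110).
General: x = 10 + 24t, y = 110 - 7t.
x ≥ 0 ⇒ t ≥ 0; y ≥ 0 ⇒ t ≤ 15. So t ∈ [0, 15]: 16 solutions.

16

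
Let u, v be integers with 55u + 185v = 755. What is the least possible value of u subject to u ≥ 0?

7

gcd(185, 55) = 5.
5 divides 755, so solutions exist.
By Bézout, 55·(-10) + 185·(3) = 5.
Scale by 755/5 = 151: (u₀, v₀) = (-1510, 453).
General solution: u = -1510 + 37t, v = 453 - 11t for integer t.
u ≥ 0: smallest is -1510 mod 37 = 7 (at t = 41), with v = 2.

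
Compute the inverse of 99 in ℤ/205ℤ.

29

gcd(205, 99) = 1.
By Bézout, 99*(29) + 205*(-14) = 1.
So 99*29 ≡ 1 (mod 205), and 29 mod 205 = 29.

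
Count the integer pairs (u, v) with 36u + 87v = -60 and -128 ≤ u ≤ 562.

gcd(87, 36) = 3  (87 = 2*36 + 15, 36 = 2*15 + 6, 15 = 2*6 + 3, 6 = 2*3).
Back-substituting, 36*(-12) + 87*(5) = 3.
Scale by -20: particular solution (240, -100); reduce u mod 29: (8, -4).
General solution: u = 8 + 29t, v = -4 - 12t for integer t.
-128 ≤ 8 + 29t ≤ 562 gives t ∈ [-4, 19], which is 24 values.

24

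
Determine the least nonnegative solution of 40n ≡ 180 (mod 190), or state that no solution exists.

14

gcd(190, 40) = 10.
10 divides 180, so solutions exist.
By Bézout, 40×(5) + 190×(-1) = 10.
So 40×(5) ≡ 10 (mod 190); multiply by 18: n ≡ 90 (mod 19).
Smallest nonnegative: n = 90 mod 19 = 14.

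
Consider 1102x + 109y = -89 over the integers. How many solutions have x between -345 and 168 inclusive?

gcd(1102, 109):
  1102 = 10*109 + 12
  109 = 9*12 + 1
  12 = 12*1
so gcd(1102, 109) = 1.
Back-substitute for Bézout coefficients:
  1 = 109 - 9*12
  ... = 1102*(-9) + 109*(91)
Scale by -89: particular solution (801, -8099); reduce x mod 109: (38, -385).
General solution: x = 38 + 109t, y = -385 - 1102t for integer t.
-345 ≤ 38 + 109t ≤ 168 gives t ∈ [-3, 1], which is 5 values.

5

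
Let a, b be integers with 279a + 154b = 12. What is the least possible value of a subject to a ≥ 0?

58

gcd(279, 154):
  279 = 1×154 + 125
  154 = 1×125 + 29
  125 = 4×29 + 9
  29 = 3×9 + 2
  9 = 4×2 + 1
  2 = 2×1
so gcd(279, 154) = 1.
1 divides 12, so solutions exist.
Back-substitute for Bézout coefficients:
  1 = 9 - 4×2
  ... = 279×(69) + 154×(-125)
Scale by 12/1 = 12: (a₀, b₀) = (828, -1500).
General solution: a = 828 + 154t, b = -1500 - 279t for integer t.
a ≥ 0: smallest is 828 mod 154 = 58 (at t = -5), with b = -105.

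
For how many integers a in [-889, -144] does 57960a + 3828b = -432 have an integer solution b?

2

gcd(57960, 3828) = 12  (57960 = 15*3828 + 540, 3828 = 7*540 + 48, 540 = 11*48 + 12, 48 = 4*12).
Back-substituting, 57960*(78) + 3828*(-1181) = 12.
Scale by -36: particular solution (-2808, 42516); reduce a mod 319: (63, -954).
General solution: a = 63 + 319t, b = -954 - 4830t for integer t.
-889 ≤ 63 + 319t ≤ -144 gives t ∈ [-2, -1], which is 2 values.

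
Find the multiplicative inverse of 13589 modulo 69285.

36659

gcd(69285, 13589) = 1.
By Bézout, 13589·(-32626) + 69285·(6399) = 1.
So 13589·-32626 ≡ 1 (mod 69285), and -32626 mod 69285 = 36659.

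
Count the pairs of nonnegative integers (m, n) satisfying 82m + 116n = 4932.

1

gcd(116, 82):
  116 = 1×82 + 34
  82 = 2×34 + 14
  34 = 2×14 + 6
  14 = 2×6 + 2
  6 = 3×2
so gcd(116, 82) = 2.
Back-substitute for Bézout coefficients:
  2 = 14 - 2×6
  ... = 82×(17) + 116×(-12)
Scale by 2466: one solution is (41922, -29592). Reduce m mod 58: (46, 10).
General: m = 46 + 58t, n = 10 - 41t.
m ≥ 0 ⇒ t ≥ 0; n ≥ 0 ⇒ t ≤ 0. So t ∈ [0, 0]: 1 solution.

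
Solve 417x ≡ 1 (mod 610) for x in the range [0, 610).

433

gcd(610, 417) = 1.
By Bézout, 417×(-177) + 610×(121) = 1.
So 417×-177 ≡ 1 (mod 610), and -177 mod 610 = 433.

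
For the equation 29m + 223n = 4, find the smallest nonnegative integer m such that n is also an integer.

gcd(223, 29) = 1.
1 divides 4, so solutions exist.
By Bézout, 29×(100) + 223×(-13) = 1.
Scale by 4/1 = 4: (m₀, n₀) = (400, -52).
General solution: m = 400 + 223t, n = -52 - 29t for integer t.
m ≥ 0: smallest is 400 mod 223 = 177 (at t = -1), with n = -23.

177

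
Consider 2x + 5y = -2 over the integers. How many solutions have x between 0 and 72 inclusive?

14

gcd(5, 2):
  5 = 2·2 + 1
  2 = 2·1
so gcd(5, 2) = 1.
Back-substitute for Bézout coefficients:
  1 = 5 - 2·2
  ... = 2·(-2) + 5·(1)
Scale by -2: particular solution (4, -2); reduce x mod 5: (4, -2).
General solution: x = 4 + 5t, y = -2 - 2t for integer t.
0 ≤ 4 + 5t ≤ 72 gives t ∈ [0, 13], which is 14 values.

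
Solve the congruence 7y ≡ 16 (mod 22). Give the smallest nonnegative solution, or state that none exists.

18

gcd(22, 7):
  22 = 3×7 + 1
  7 = 7×1
so gcd(22, 7) = 1.
1 divides 16, so solutions exist.
Back-substitute for Bézout coefficients:
  1 = 22 - 3×7
  ... = 7×(-3) + 22×(1)
So 7×(-3) ≡ 1 (mod 22); multiply by 16: y ≡ -48 (mod 22).
Smallest nonnegative: y = -48 mod 22 = 18.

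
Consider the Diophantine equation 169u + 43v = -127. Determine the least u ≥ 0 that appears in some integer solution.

gcd(169, 43) = 1  (169 = 3·43 + 40, 43 = 1·40 + 3, 40 = 13·3 + 1, 3 = 3·1).
1 divides -127, so solutions exist.
Back-substituting, 169·(14) + 43·(-55) = 1.
Scale by -127/1 = -127: (u₀, v₀) = (-1778, 6985).
General solution: u = -1778 + 43t, v = 6985 - 169t for integer t.
u ≥ 0: smallest is -1778 mod 43 = 28 (at t = 42), with v = -113.

28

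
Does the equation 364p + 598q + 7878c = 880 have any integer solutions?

no

gcd(598, 364):
  598 = 1·364 + 234
  364 = 1·234 + 130
  234 = 1·130 + 104
  130 = 1·104 + 26
  104 = 4·26
so gcd(598, 364) = 26.
gcd(26, 7878) = 26.
26 does not divide 880 (remainder 22), so no integer solutions.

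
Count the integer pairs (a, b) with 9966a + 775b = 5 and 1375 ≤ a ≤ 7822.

8

gcd(9966, 775):
  9966 = 12·775 + 666
  775 = 1·666 + 109
  666 = 6·109 + 12
  109 = 9·12 + 1
  12 = 12·1
so gcd(9966, 775) = 1.
Back-substitute for Bézout coefficients:
  1 = 109 - 9·12
  ... = 9966·(-64) + 775·(823)
Scale by 5: particular solution (-320, 4115); reduce a mod 775: (455, -5851).
General solution: a = 455 + 775t, b = -5851 - 9966t for integer t.
1375 ≤ 455 + 775t ≤ 7822 gives t ∈ [2, 9], which is 8 values.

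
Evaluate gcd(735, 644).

gcd(735, 644):
  735 = 1×644 + 91
  644 = 7×91 + 7
  91 = 13×7
so gcd(735, 644) = 7.

7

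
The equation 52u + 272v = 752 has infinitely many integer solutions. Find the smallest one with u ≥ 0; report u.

4

gcd(272, 52):
  272 = 5*52 + 12
  52 = 4*12 + 4
  12 = 3*4
so gcd(272, 52) = 4.
4 divides 752, so solutions exist.
Back-substitute for Bézout coefficients:
  4 = 52 - 4*12
  ... = 52*(21) + 272*(-4)
Scale by 752/4 = 188: (u₀, v₀) = (3948, -752).
General solution: u = 3948 + 68t, v = -752 - 13t for integer t.
u ≥ 0: smallest is 3948 mod 68 = 4 (at t = -58), with v = 2.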